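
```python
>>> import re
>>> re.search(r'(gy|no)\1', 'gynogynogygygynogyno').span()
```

(8, 12)

`\1` has to match the exact text group 1 already captured.
The match spans [8:12] → 'gygy'.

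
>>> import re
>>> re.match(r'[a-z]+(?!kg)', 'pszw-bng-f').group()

`re.match` won't scan ahead — the pattern has to work from the very first character.
The match spans [0:4] → 'pszw'.

'pszw'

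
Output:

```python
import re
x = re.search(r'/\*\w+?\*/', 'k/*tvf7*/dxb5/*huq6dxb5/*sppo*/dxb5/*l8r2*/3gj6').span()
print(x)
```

The match spans [1:9] → '/*tvf7*/'.

(1, 9)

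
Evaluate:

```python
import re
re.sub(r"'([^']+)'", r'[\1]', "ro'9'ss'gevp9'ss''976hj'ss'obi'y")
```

"ro[9]ss[gevp9]ss'[976hj]ss[obi]y"

Matches: at [2:5] → "'9'"; at [7:14] → "'gevp9'"; at [17:24] → "'976hj'"; at [26:31] → "'obi'".
Each match is replaced using the text its own group 1 captured.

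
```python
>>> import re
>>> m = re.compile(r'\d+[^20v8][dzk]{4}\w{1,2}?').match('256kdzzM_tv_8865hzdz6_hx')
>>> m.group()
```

This matches one or more of a digit, then any character except [20v8]; then exactly 4 of one of [dzk], then 1 to 2 of a word character (lazy).
Because the quantifier is non-greedy, it stops expanding at the earliest point where the rest of the pattern can succeed.
`re.match` only tries the pattern at the start of the string.
The match spans [0:8] → '256kdzzM'.

'256kdzzM'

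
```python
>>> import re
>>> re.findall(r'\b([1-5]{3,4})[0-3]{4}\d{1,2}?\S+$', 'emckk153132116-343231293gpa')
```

['343']

The pattern matches a word boundary (`\b`, zero-width); then 3 to 4 of a character in [1-5] (captured); then exactly 4 of a character in [0-3], then 1 to 2 of a digit (lazy), then one or more of a non-whitespace character; then anchored at the end.
Matches: at [15:27] match '343231293gpa', group 1 = '343'.
`findall` collects group 1 from the one match (1 total).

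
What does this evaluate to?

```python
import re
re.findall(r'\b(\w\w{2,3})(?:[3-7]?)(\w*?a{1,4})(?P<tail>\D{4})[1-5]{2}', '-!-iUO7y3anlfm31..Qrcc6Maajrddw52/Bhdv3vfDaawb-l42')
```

[('iUO7', 'y3a', 'nlfm'), ('Bhdv', 'vfDaa', 'wb-l')]

Pattern: a word boundary (`\b`, zero-width); then a word character, then 2 to 3 of a word character (captured); then optionally a character in [3-7] (non-capturing group); then zero or more of a word character (lazy), then 1 to 4 of a literal 'a' (captured); then exactly 4 of a non-digit (captured as 'tail'); then exactly 2 of a character in [1-5].
Scanning left to right: at [3:16] match 'iUO7y3anlfm31', groups = ('iUO7', 'y3a', 'nlfm'); at [34:50] match 'Bhdv3vfDaawb-l42', groups = ('Bhdv', 'vfDaa', 'wb-l').
Multiple groups make `findall` return tuples — one 3-tuple for each match.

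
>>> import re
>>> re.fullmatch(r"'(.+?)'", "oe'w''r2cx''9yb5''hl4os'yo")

None

`fullmatch` succeeds only if the pattern covers the string from start to end.
Here the string isn't matched end-to-end, so the call returns None.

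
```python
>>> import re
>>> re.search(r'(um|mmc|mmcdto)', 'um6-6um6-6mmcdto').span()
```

`re.search` tries every starting position until one works.
The match spans [0:2] → 'um'.
Captured: group 1 = 'um'.

(0, 2)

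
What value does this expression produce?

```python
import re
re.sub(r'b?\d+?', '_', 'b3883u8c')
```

'____u_c'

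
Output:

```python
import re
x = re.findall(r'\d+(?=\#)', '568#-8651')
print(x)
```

Because the assertion is zero-width, the text it checks is not consumed and won't appear in the result.
Walking the string: at [0:3] → '568'.
`findall` yields the raw match text (1 of them) because the pattern has no groups.

['568']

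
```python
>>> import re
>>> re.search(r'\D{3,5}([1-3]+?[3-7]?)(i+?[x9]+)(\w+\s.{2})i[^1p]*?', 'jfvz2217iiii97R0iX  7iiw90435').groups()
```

Pattern: 3 to 5 of a non-digit; then one or more of a character in [1-3] (lazy), then optionally a character in [3-7] (captured); then one or more of a literal 'i' (lazy), then one or more of one of [x9] (captured); then one or more of a word character, then whitespace, then exactly 2 of any character (captured); then the literal 'i', then zero or more of any character except [1p] (lazy).
Unlike `match`, `search` isn't anchored — it looks for the pattern anywhere in the string.
The match spans [0:22] → 'jfvz2217iiii97R0iX  7i'.
Captured: group 1 = '2217', group 2 = 'iiii9', group 3 = '7R0iX  7'.

('2217', 'iiii9', '7R0iX  7')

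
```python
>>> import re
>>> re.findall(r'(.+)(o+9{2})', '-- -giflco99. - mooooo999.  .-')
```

Pattern: one or more of any character (captured); then one or more of the literal 'o', then exactly 2 of a literal '9' (captured).
`findall` packs the 2 group values into a tuple for every match.

[('-- -giflco99. - moooo', 'o99')]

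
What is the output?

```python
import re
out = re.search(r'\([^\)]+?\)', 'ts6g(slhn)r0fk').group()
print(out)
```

(slhn)

`search` walks the string left to right and returns the first match it finds.
The match spans [4:10] → '(slhn)'.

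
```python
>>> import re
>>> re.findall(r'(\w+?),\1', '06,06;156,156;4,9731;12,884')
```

['06', '156']

`\1` is not a pattern — it's the concrete string captured by group 1, re-applied verbatim.
Walking the string: at [0:5] match '06,06', group 1 = '06'; at [6:13] match '156,156', group 1 = '156'.
With a single group, `findall` returns only what that group captured — 2 items.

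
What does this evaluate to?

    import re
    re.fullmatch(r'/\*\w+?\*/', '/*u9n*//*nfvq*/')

None

`re.fullmatch` requires the pattern to consume the entire string.
Here the pattern can't cover the whole string, so the call returns None.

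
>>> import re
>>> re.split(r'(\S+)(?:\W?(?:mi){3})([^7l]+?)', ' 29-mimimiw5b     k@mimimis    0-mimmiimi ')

[' ', '29-', 'w', '5b     ', 'k@', 's', '    0-mimmiimi ']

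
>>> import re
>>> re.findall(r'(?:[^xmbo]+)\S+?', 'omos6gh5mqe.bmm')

The `?` after the quantifier makes it lazy — it takes as little as possible before letting the rest of the pattern try.
Since nothing is captured, `findall` lists the 2 matched substrings directly.

['s6gh5m', 'qe.b']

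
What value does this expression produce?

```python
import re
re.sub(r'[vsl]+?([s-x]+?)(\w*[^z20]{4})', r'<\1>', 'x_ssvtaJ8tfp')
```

A non-greedy quantifier consumes as few characters as it can — just enough that the remainder of the pattern still matches from where it stops; whatever follows it matches normally.
The replacement refers to a captured group, so each match is rewritten using its own captured text.

'x_<s>'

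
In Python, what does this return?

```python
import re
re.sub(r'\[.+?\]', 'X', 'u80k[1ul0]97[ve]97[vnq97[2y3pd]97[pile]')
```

Matches: at [4:10] → '[1ul0]'; at [12:16] → '[ve]'; at [18:31] → '[vnq97[2y3pd]'; at [33:39] → '[pile]'.
Each match is replaced by 'X'.

'u80kX97X97X97X'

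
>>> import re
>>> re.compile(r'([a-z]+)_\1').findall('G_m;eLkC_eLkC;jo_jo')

['jo']

`\1` has to match the exact text group 1 already captured.
`findall` collects group 1 from the one match (1 total).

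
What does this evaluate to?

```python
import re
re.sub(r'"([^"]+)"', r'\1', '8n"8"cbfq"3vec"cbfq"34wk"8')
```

Each match is replaced using the text its own group 1 captured.

'8n8cbfq3veccbfq34wk8'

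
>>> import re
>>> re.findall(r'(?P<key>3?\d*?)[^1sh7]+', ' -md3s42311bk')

['', '', '11']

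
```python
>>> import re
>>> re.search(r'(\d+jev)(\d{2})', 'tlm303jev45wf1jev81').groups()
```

('303jev', '45')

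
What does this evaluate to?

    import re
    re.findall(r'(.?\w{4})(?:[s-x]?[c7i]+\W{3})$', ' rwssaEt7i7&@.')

['wssaE']

Pattern: optionally any character, then exactly 4 of a word character (captured); then optionally a character in [s-x], then one or more of one of [c7i], then exactly 3 of a non-word character (non-capturing group); then anchored at the end.
Walking the string: at [2:14] match 'wssaEt7i7&@.', group 1 = 'wssaE'.
`findall` collects group 1 from the one match (1 total).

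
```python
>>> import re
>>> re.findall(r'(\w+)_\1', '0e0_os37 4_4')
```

`\1` has to match the exact text group 1 already captured.
Walking the string: at [9:12] match '4_4', group 1 = '4'.
`findall` collects group 1 from the one match (1 total).

['4']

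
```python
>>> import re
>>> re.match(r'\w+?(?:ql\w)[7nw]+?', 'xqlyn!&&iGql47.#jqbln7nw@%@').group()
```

'xqlyn'

Pattern: one or more of a word character (lazy); then the literal 'ql', then a word character (non-capturing group); then one or more of one of [7nw] (lazy).
`re.match` won't scan ahead — the pattern has to work from the very first character.
The match spans [0:5] → 'xqlyn'.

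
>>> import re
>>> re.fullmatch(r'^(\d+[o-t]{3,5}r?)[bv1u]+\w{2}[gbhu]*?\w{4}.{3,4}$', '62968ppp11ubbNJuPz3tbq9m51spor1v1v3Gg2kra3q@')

None

`re.fullmatch` is like wrapping the pattern in `^…$` (in single-line mode).
Here there's no way to consume every character, so the call returns None.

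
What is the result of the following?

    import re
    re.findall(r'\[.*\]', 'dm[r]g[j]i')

['[r]g[j]']

Walking the string: at [2:9] → '[r]g[j]'.
With no groups in the pattern, `findall` gives back each whole match — 1 here.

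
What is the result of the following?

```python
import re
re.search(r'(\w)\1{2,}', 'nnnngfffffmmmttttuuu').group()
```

After group 1 captures some text, `\1` only succeeds where that same text appears again.
`re.search` scans for the first position where the pattern succeeds.
The match spans [0:4] → 'nnnn'.
Captured: group 1 = 'n'.

'nnnn'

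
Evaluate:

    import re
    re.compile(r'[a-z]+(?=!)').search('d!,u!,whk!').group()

'd'

The lookaround is zero-width — it requires the adjacent text to match without consuming it, so the asserted text isn't part of the match.
`re.search` scans for the first position where the pattern succeeds.
The match spans [0:1] → 'd'.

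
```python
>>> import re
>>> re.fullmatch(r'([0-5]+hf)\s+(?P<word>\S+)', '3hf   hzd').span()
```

(0, 9)

For `fullmatch`, every character of the input must be accounted for by the pattern.
The match spans [0:9] → '3hf   hzd'.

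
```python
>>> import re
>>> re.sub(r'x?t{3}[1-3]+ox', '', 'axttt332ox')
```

'a'

The pattern matches optionally a literal 'x'; then exactly 3 of the literal 't', then one or more of a character in [1-3], then the literal 'ox'.
Matches: at [1:10] → 'xttt332ox'.
Each match is replaced by ''.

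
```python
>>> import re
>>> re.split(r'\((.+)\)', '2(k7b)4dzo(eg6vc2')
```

Because the pattern has a capturing group, `split` also inserts each captured text between the pieces.

['2', 'k7b', '4dzo(eg6vc2']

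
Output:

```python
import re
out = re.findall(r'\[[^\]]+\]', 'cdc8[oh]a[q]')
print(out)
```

['[oh]', '[q]']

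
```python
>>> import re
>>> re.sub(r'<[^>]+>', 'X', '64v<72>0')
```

Matches: at [3:7] → '<72>'.
Each match is replaced by 'X'.

'64vX0'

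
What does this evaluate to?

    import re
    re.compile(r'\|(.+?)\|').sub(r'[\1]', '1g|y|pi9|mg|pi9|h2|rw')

A non-greedy quantifier consumes as few characters as it can — just enough that the remainder of the pattern still matches from where it stops; whatever follows it matches normally.
The replacement refers to a captured group, so each match is rewritten using its own captured text.

'1g[y]pi9[mg]pi9[h2]rw'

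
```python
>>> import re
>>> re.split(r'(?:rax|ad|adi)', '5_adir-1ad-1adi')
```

['5_', 'ir-1', '-1', 'i']

Branches in `(...|...)` are attempted left-to-right; the first branch that allows the whole pattern to succeed is taken.
Each match becomes a cut point; 4 segments remain.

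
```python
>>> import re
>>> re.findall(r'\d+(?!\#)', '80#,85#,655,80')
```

['8', '8', '655', '80']

Because the assertion is negative and zero-width, positions next to the forbidden text are skipped.
Matches: at [0:1] → '8'; at [4:5] → '8'; at [8:11] → '655'; at [12:14] → '80'.
`findall` yields the raw match text (4 of them) because the pattern has no groups.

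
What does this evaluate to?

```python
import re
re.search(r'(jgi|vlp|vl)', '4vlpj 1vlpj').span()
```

(1, 4)

Branches in `(...|...)` are attempted left-to-right; the first branch that allows the whole pattern to succeed is taken.
Unlike `match`, `search` isn't anchored — it looks for the pattern anywhere in the string.
The match spans [1:4] → 'vlp'.
Captured: group 1 = 'vlp'.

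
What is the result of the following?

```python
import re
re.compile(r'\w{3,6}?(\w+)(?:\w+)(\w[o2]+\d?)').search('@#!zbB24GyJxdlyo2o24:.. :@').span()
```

(3, 20)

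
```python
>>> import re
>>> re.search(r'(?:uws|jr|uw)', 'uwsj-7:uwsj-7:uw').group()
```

Alternation tries branches left to right and keeps the first one that lets the overall match succeed at that position.
`re.search` scans for the first position where the pattern succeeds.
The match spans [0:3] → 'uws'.

'uws'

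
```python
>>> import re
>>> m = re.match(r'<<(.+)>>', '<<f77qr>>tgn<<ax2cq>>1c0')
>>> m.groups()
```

('f77qr>>tgn<<ax2cq',)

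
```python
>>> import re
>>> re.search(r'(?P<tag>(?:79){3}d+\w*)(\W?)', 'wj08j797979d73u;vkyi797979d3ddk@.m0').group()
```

'797979d73u;'

Pattern: the literal '79' repeated 3 times, then one or more of the literal 'd', then zero or more of a word character (captured as 'tag'); then optionally a non-word character (captured).
`re.search` scans for the first position where the pattern succeeds.
The match spans [5:16] → '797979d73u;'.
Captured: group 1 = '797979d73u', group 2 = ';'.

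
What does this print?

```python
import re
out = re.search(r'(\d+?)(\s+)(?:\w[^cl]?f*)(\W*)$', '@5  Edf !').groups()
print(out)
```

The pattern matches one or more of a digit (lazy) (captured); then one or more of whitespace (captured); then a word character, then optionally any character except [cl], then zero or more of the literal 'f' (non-capturing group); then zero or more of a non-word character (captured); then anchored at the end.
Unlike `match`, `search` isn't anchored — it looks for the pattern anywhere in the string.
The match spans [1:9] → '5  Edf !'.
Captured: group 1 = '5', group 2 = '  ', group 3 = ' !'.

('5', '  ', ' !')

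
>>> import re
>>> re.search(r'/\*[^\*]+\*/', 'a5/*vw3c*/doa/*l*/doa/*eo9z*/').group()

The match spans [2:10] → '/*vw3c*/'.

'/*vw3c*/'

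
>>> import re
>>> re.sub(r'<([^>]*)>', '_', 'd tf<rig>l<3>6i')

Matches: at [4:9] → '<rig>'; at [10:13] → '<3>'.
Every occurrence is swapped for '_'.

'd tf_l_6i'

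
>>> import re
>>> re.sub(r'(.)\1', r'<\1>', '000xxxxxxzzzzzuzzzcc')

'<0>0<x><x><x><z><z>zu<z>z<c>'

`\1` is not a pattern — it's the concrete string captured by group 1, re-applied verbatim.
Matches: at [0:2] → '00'; at [3:5] → 'xx'; at [5:7] → 'xx'; at [7:9] → 'xx'; at [9:11] → 'zz'; ….
Each match is replaced using the text its own group 1 captured.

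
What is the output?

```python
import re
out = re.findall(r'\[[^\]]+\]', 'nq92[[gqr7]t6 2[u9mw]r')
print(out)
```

No capturing groups, so `findall` returns the 2 full match strings.

['[[gqr7]', '[u9mw]']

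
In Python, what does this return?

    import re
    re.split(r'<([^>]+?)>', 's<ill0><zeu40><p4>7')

With a capturing group present, the delimiter's captured portion is kept in the result list.

['s', 'ill0', '', 'zeu40', '', 'p4', '7']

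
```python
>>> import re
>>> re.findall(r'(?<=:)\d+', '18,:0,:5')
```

The `(?=…)`/`(?<=…)` assertion just peeks at neighbouring text; it doesn't advance the match position.
Matches: at [4:5] → '0'; at [7:8] → '5'.
`findall` yields the raw match text (2 of them) because the pattern has no groups.

['0', '5']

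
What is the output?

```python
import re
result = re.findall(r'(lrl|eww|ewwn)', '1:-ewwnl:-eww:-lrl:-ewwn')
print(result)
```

['eww', 'eww', 'lrl', 'eww']

Branches in `(...|...)` are attempted left-to-right; the first branch that allows the whole pattern to succeed is taken.
Scanning left to right: at [3:6] match 'eww', group 1 = 'eww'; at [10:13] match 'eww', group 1 = 'eww'; at [15:18] match 'lrl', group 1 = 'lrl'; at [20:23] match 'eww', group 1 = 'eww'.
`findall` collects group 1 from each match (4 total).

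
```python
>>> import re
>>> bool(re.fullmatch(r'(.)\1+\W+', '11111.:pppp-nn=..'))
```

False

`re.fullmatch` requires the pattern to consume the entire string.
Here there's no way to consume every character, so the call returns None, and `bool(None)` is False.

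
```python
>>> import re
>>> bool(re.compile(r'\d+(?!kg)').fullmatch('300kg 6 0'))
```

False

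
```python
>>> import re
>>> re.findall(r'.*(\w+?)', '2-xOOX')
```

['X']

Pattern: zero or more of any character; then one or more of a word character (lazy) (captured).
Scanning left to right: at [0:6] match '2-xOOX', group 1 = 'X'.
With a single group, `findall` returns only what that group captured — 1 item.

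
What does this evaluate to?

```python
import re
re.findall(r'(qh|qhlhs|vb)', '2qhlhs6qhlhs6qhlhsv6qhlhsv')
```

['qh', 'qh', 'qh', 'qh']

Alternation tries branches left to right and keeps the first one that lets the overall match succeed at that position.
Scanning left to right: at [1:3] match 'qh', group 1 = 'qh'; at [7:9] match 'qh', group 1 = 'qh'; at [13:15] match 'qh', group 1 = 'qh'; at [20:22] match 'qh', group 1 = 'qh'.
With a single group, `findall` returns only what that group captured — 4 items.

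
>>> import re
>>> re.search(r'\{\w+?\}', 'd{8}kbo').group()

'{8}'

`search` walks the string left to right and returns the first match it finds.
The match spans [1:4] → '{8}'.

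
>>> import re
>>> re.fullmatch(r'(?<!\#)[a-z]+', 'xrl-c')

A negative assertion filters positions out without eating any characters.
`re.fullmatch` is like wrapping the pattern in `^…$` (in single-line mode).
Here the pattern can't cover the whole string, so the call returns None.

None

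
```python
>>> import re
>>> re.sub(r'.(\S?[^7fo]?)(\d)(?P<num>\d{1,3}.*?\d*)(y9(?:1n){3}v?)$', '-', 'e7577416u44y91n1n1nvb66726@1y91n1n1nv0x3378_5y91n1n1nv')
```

Each match is replaced by '-'.

'-'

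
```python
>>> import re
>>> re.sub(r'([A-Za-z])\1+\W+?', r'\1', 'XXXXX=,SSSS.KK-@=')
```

A backreference is literal: `\1` must see the identical characters the first group matched.
Matches: at [0:6] → 'XXXXX='; at [7:12] → 'SSSS.'; at [12:15] → 'KK-'.
Each match is replaced using the text its own group 1 captured.

'X,SK@='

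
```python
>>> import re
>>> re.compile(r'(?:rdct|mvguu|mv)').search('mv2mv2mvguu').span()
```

(0, 2)

`search` walks the string left to right and returns the first match it finds.
The match spans [0:2] → 'mv'.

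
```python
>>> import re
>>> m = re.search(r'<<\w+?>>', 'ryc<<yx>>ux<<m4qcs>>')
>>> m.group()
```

`re.search` tries every starting position until one works.
The match spans [3:9] → '<<yx>>'.

'<<yx>>'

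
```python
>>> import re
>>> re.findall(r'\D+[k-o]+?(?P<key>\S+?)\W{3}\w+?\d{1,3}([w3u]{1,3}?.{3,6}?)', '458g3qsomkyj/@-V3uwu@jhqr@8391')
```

[('yj', 'uwu@')]

A `+?`/`*?`/`{m,n}?` starts at its minimum and grows only as far as needed for what follows to match.
2 groups means the one result is a tuple of 2 captured strings — 1 here.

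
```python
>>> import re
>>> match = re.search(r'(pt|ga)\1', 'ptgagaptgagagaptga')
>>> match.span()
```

A backreference is literal: `\1` must see the identical characters the first group matched.
The match spans [2:6] → 'gaga'.

(2, 6)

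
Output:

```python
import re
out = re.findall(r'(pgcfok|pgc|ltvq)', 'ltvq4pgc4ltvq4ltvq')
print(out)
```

Because there's exactly one group, `findall` drops the full match and keeps group 1 from each hit.

['ltvq', 'pgc', 'ltvq', 'ltvq']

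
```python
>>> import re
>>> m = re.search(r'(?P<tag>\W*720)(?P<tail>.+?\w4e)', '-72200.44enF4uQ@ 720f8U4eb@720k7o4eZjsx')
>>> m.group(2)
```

The pattern matches zero or more of a non-word character, then the literal '720' (captured as 'tag'); then one or more of any character (lazy), then a word character, then the literal '4e' (captured as 'tail').
Because the quantifier is non-greedy, it stops expanding at the earliest point where the rest of the pattern can succeed.
`re.search` tries every starting position until one works.
The match spans [15:25] → '@ 720f8U4e'.
Captured: group 1 = '@ 720', group 2 = 'f8U4e'.

'f8U4e'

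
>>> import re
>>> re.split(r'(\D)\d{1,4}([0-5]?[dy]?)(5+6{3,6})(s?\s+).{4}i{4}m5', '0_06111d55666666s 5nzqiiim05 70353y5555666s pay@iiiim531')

['0_06111d55666666s 5nzqiiim05', ' ', '3y', '5555666', 's ', '31']

This matches a non-digit (captured); then 1 to 4 of a digit; then optionally a character in [0-5], then optionally one of [dy] (captured); then one or more of the literal '5', then 3 to 6 of a literal '6' (captured); then optionally the literal 's', then one or more of whitespace (captured); then exactly 4 of any character, then exactly 4 of a literal 'i', then the literal 'm5'.
Matches to split on: at [28:54] → ' 70353y5555666s pay@iiiim5'.
`re.split` interleaves the captured-group text with the surrounding fragments.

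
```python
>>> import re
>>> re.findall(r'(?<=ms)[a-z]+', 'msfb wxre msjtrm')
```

['fb', 'jtrm']

Lookahead/lookbehind check context without consuming it, so the matched span excludes the asserted characters.
Scanning left to right: at [2:4] → 'fb'; at [12:16] → 'jtrm'.
`findall` yields the raw match text (2 of them) because the pattern has no groups.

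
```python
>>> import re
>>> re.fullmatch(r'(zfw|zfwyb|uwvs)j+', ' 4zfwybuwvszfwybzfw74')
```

None

`re.fullmatch` is like wrapping the pattern in `^…$` (in single-line mode).
Here the pattern can't cover the whole string, so the call returns None.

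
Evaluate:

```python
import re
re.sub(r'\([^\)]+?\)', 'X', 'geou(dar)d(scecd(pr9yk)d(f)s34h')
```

'geouXdXdXs34h'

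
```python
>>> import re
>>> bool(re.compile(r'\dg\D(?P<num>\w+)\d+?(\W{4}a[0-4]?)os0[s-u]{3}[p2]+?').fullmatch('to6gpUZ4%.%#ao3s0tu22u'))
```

False

The pattern matches a digit, then a literal 'g', then a non-digit; then one or more of a word character (captured as 'num'); then one or more of a digit (lazy); then exactly 4 of a non-word character, then a literal 'a', then optionally a character in [0-4] (captured); then the literal 'os0', then exactly 3 of a character in [s-u], then one or more of one of [p2] (lazy).
`re.fullmatch` requires the pattern to consume the entire string.
Here the pattern can't cover the whole string, so the call returns None, and `bool(None)` is False.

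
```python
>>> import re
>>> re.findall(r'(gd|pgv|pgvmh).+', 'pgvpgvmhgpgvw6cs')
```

['pgv']

Scanning left to right: at [0:16] match 'pgvpgvmhgpgvw6cs', group 1 = 'pgv'.
With a single group, `findall` returns only what that group captured — 1 item.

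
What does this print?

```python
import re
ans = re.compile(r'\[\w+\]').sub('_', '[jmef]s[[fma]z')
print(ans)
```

_s[_z

Matches: at [0:6] → '[jmef]'; at [8:13] → '[fma]'.
Each match is replaced by '_'.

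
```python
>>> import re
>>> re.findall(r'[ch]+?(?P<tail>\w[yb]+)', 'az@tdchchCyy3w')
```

['Cyy']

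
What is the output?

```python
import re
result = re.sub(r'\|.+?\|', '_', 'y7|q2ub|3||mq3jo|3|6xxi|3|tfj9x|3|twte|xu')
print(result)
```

y7_3_3_3_3_xu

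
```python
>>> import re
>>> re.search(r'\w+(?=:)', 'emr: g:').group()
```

The lookaround is zero-width — it requires the adjacent text to match without consuming it, so the asserted text isn't part of the match.
The match spans [0:3] → 'emr'.

'emr'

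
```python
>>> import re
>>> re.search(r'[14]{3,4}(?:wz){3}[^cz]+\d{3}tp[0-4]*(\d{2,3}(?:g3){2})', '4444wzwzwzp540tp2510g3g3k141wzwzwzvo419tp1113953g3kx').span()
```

The pattern matches 3 to 4 of one of [14], then the literal 'wz' repeated 3 times; then one or more of any character except [cz]; then exactly 3 of a digit, then the literal 'tp', then zero or more of a character in [0-4]; then 2 to 3 of a digit, then the literal 'g3' repeated 2 times (captured).
`re.search` tries every starting position until one works.
The match spans [0:24] → '4444wzwzwzp540tp2510g3g3'.
Captured: group 1 = '510g3g3'.

(0, 24)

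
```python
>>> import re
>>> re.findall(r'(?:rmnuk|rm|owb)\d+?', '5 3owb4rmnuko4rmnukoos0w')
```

No capturing groups, so `findall` returns the 1 full match string.

['owb4']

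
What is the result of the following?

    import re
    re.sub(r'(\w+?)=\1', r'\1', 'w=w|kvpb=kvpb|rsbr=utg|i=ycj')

`\1` is not a pattern — it's the concrete string captured by group 1, re-applied verbatim.
Each match is replaced using the text its own group 1 captured.

'w|kvpb|rsbr=utg|i=ycj'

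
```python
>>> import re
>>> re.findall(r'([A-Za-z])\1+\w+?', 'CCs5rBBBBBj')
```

The backreference `\1` re-matches whatever the first group consumed, character for character.
One capturing group, so `findall` returns just the captured substring from each match — 2 in all.

['C', 'B']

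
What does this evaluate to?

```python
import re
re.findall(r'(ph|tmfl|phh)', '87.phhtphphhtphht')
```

['ph', 'ph', 'ph', 'ph']

`|` is ordered: at each position the engine commits to the first alternative that works.
`findall` collects group 1 from each match (4 total).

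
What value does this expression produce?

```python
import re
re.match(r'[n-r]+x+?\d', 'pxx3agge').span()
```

(0, 4)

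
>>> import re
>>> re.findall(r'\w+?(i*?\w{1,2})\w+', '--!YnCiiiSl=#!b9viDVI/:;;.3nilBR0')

['nC', '9v', 'ni']

The pattern matches one or more of a word character (lazy); then zero or more of the literal 'i' (lazy), then 1 to 2 of a word character (captured); then one or more of a word character.
The `?` after the quantifier makes it lazy — it takes as little as possible before letting the rest of the pattern try.
Scanning left to right: at [3:11] match 'YnCiiiSl', group 1 = 'nC'; at [14:21] match 'b9viDVI', group 1 = '9v'; at [26:33] match '3nilBR0', group 1 = 'ni'.
Because there's exactly one group, `findall` drops the full match and keeps group 1 from each hit.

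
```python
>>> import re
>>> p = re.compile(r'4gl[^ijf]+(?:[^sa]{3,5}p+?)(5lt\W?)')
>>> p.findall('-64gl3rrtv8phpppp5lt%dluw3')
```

One capturing group, so `findall` returns just the captured substring from the one match — 1 in all.

['5lt%']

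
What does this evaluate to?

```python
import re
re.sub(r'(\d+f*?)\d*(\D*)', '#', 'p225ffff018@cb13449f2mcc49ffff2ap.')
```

The pattern matches one or more of a digit, then zero or more of a literal 'f' (lazy) (captured); then zero or more of a digit; then zero or more of a non-digit (captured).
Matches: at [1:8] → '225ffff'; at [8:14] → '018@cb'; at [14:20] → '13449f'; at [20:24] → '2mcc'; at [24:30] → '49ffff'; ….
Each match is replaced by '#'.

'p######'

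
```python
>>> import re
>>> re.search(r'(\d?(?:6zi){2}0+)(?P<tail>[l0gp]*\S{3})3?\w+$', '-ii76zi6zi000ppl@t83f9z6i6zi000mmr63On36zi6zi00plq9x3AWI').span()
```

This matches optionally a digit, then the literal '6zi' repeated 2 times, then one or more of a literal '0' (captured); then zero or more of one of [l0gp], then exactly 3 of a non-whitespace character (captured as 'tail'); then optionally a literal '3', then one or more of a word character; then anchored at the end.
`re.search` tries every starting position until one works.
The match spans [3:56] → '76zi6zi000ppl@t83f9z6i6zi000mmr63On36zi6zi00plq9x3AWI'.
Captured: group 1 = '76zi6zi000', group 2 = 'ppl@t8'.

(3, 56)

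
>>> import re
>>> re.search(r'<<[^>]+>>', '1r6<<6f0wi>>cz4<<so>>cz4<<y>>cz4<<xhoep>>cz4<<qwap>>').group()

'<<6f0wi>>'

The match spans [3:12] → '<<6f0wi>>'.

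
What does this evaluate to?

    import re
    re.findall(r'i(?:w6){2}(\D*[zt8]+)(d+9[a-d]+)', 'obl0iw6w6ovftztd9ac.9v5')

[('ovftzt', 'd9ac')]

This matches the literal 'i', then the literal 'w6' repeated 2 times; then zero or more of a non-digit, then one or more of one of [zt8] (captured); then one or more of the literal 'd', then the literal '9', then one or more of a character in [a-d] (captured).
Walking the string: at [4:19] match 'iw6w6ovftztd9ac', groups = ('ovftzt', 'd9ac').
2 groups means the one result is a tuple of 2 captured strings — 1 here.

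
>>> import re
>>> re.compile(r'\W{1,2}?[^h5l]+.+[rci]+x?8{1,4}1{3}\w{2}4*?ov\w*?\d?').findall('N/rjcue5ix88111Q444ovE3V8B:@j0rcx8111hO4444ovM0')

This matches 1 to 2 of a non-word character (lazy), then one or more of any character except [h5l]; then one or more of any character, then one or more of one of [rci], then optionally a literal 'x'; then 1 to 4 of the literal '8', then exactly 3 of the literal '1'; then exactly 2 of a word character, then zero or more of a literal '4' (lazy), then the literal 'ov'; then zero or more of a word character (lazy), then optionally a digit.
Because the quantifier is non-greedy, it stops expanding at the earliest point where the rest of the pattern can succeed.
Walking the string: at [1:45] → '/rjcue5ix88111Q444ovE3V8B:@j0rcx8111hO4444ov'.
`findall` yields the raw match text (1 of them) because the pattern has no groups.

['/rjcue5ix88111Q444ovE3V8B:@j0rcx8111hO4444ov']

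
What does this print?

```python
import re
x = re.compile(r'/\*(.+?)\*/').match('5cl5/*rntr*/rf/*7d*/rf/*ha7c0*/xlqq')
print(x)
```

`match` is anchored at position 0; if the pattern doesn't fit there, it returns None.
Here the string doesn't start with a match, so the call returns None.

None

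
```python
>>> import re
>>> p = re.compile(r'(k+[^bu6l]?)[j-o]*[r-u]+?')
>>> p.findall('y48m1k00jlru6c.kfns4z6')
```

The pattern matches one or more of a literal 'k', then optionally any character except [bu6l] (captured); then zero or more of a character in [j-o], then one or more of a character in [r-u] (lazy).
Walking the string: at [15:19] match 'kfns', group 1 = 'kf'.
`findall` collects group 1 from the one match (1 total).

['kf']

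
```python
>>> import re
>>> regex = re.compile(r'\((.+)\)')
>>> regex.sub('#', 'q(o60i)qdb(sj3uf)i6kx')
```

Matches: at [1:17] → '(o60i)qdb(sj3uf)'.
Each match is replaced by '#'.

'q#i6kx'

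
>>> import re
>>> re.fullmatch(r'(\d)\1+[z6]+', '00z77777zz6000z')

None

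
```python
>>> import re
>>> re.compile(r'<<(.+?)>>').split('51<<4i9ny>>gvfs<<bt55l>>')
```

With the lazy modifier that quantifier settles for the fewest repetitions that let the rest of the pattern succeed (the atoms after it are unaffected and can still be greedy).
Because the pattern has a capturing group, `split` also inserts each captured text between the pieces.

['51', '4i9ny', 'gvfs', 'bt55l', '']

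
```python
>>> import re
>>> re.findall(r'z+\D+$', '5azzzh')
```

['zzzh']

No capturing groups, so `findall` returns the 1 full match string.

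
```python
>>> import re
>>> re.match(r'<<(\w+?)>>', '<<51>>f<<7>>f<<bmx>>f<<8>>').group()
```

'<<51>>'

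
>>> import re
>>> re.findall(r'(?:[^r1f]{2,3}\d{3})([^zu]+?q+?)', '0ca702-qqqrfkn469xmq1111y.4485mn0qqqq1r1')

['-q', 'xmq', 'mn0q']

Because the quantifier is non-greedy, it stops expanding at the earliest point where the rest of the pattern can succeed.
One capturing group, so `findall` returns just the captured substring from each match — 3 in all.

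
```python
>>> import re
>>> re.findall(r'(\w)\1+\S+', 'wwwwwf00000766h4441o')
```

['w']

A backreference is literal: `\1` must see the identical characters the first group matched.
Walking the string: at [0:20] match 'wwwwwf00000766h4441o', group 1 = 'w'.
Because there's exactly one group, `findall` drops the full match and keeps group 1 from the one hit.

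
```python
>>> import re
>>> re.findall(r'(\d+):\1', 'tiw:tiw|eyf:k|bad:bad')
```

[]

One capturing group, so `findall` returns just the captured substring from each match — 0 in all.
Nothing in the string satisfies the pattern, so the list is empty.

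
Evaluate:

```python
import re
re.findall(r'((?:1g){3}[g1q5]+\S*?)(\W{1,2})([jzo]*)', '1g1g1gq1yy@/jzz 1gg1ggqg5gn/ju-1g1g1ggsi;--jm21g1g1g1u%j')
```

[('1g1g1gq1yy', '@/', 'jzz'), ('1g1g1ggsi', ';-', ''), ('1g1g1g1u', '%', 'j')]

This matches the literal '1g' repeated 3 times, then one or more of one of [g1q5], then zero or more of a non-whitespace character (lazy) (captured); then 1 to 2 of a non-word character (captured); then zero or more of one of [jzo] (captured).
Lazy quantifiers expand one character at a time until the remainder of the pattern can match.
Scanning left to right: at [0:15] match '1g1g1gq1yy@/jzz', groups = ('1g1g1gq1yy', '@/', 'jzz'); at [31:42] match '1g1g1ggsi;-', groups = ('1g1g1ggsi', ';-', ''); at [46:56] match '1g1g1g1u%j', groups = ('1g1g1g1u', '%', 'j').
With 3 capturing groups, `findall` returns a 3-tuple per match.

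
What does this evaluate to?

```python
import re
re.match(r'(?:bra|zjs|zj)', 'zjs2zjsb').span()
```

`re.match` only tries the pattern at the start of the string.
The match spans [0:3] → 'zjs'.

(0, 3)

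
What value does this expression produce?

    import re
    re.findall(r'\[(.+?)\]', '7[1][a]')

Scanning left to right: at [1:4] match '[1]', group 1 = '1'; at [4:7] match '[a]', group 1 = 'a'.
With a single group, `findall` returns only what that group captured — 2 items.

['1', 'a']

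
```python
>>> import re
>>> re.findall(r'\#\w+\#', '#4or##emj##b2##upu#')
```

Matches: at [0:5] → '#4or#'; at [5:10] → '#emj#'; at [10:14] → '#b2#'; at [14:19] → '#upu#'.
Since nothing is captured, `findall` lists the 4 matched substrings directly.

['#4or#', '#emj#', '#b2#', '#upu#']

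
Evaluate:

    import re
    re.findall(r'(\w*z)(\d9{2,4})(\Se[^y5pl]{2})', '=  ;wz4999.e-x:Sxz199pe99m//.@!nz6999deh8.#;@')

[('wz', '4999', '.e-x'), ('Sxz', '199', 'pe99'), ('nz', '6999', 'deh8')]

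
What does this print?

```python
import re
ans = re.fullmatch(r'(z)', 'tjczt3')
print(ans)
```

None

`re.fullmatch` is like wrapping the pattern in `^…$` (in single-line mode).
Here there's no way to consume every character, so the call returns None.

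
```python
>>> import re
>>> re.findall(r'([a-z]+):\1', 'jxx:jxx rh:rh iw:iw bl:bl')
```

['jxx', 'rh', 'iw', 'bl']

The backreference `\1` re-matches whatever the first group consumed, character for character.
Walking the string: at [0:7] match 'jxx:jxx', group 1 = 'jxx'; at [8:13] match 'rh:rh', group 1 = 'rh'; at [14:19] match 'iw:iw', group 1 = 'iw'; at [20:25] match 'bl:bl', group 1 = 'bl'.
With a single group, `findall` returns only what that group captured — 4 items.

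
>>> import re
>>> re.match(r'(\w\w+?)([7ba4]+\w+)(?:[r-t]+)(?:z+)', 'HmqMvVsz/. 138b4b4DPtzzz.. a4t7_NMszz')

None

`re.match` won't scan ahead — the pattern has to work from the very first character.
Here position 0 doesn't satisfy it, so the call returns None.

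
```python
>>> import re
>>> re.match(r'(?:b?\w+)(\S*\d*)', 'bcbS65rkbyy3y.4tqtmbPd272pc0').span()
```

(0, 28)

With `match`, the pattern is implicitly anchored at the beginning.
The match spans [0:28] → 'bcbS65rkbyy3y.4tqtmbPd272pc0'.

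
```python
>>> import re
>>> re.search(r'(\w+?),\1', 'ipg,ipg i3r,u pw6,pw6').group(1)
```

A backreference is literal: `\1` must see the identical characters the first group matched.
Unlike `match`, `search` isn't anchored — it looks for the pattern anywhere in the string.
The match spans [0:7] → 'ipg,ipg'.
Captured: group 1 = 'ipg'.

'ipg'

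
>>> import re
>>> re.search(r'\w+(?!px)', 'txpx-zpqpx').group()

Because the assertion is negative and zero-width, positions next to the forbidden text are skipped.
`re.search` tries every starting position until one works.
The match spans [0:4] → 'txpx'.

'txpx'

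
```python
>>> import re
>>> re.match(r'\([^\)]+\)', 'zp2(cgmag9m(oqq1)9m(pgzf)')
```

None

`match` is anchored at position 0; if the pattern doesn't fit there, it returns None.
Here position 0 doesn't satisfy it, so the call returns None.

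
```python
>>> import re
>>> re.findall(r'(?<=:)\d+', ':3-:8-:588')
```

Because the assertion is zero-width, the text it checks is not consumed and won't appear in the result.
Matches: at [1:2] → '3'; at [4:5] → '8'; at [7:10] → '588'.
`findall` yields the raw match text (3 of them) because the pattern has no groups.

['3', '8', '588']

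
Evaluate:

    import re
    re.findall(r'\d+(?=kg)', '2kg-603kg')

['2', '603']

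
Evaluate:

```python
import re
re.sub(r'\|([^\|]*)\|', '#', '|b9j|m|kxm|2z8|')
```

'#m#2z8|'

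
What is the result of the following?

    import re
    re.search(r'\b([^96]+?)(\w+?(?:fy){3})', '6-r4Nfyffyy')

None

The pattern matches a word boundary (`\b`, zero-width); then one or more of any character except [96] (lazy) (captured); then one or more of a word character (lazy), then the literal 'fy' repeated 3 times (captured).
`search` walks the string left to right and returns the first match it finds.
Here no position works, so the call returns None.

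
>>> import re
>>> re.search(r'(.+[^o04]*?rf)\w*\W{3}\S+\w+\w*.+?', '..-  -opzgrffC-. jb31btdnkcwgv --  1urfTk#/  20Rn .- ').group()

'..-  -opzgrffC-. jb31btdnkcwgv '

The pattern matches one or more of any character, then zero or more of any character except [o04] (lazy), then the literal 'rf' (captured); then zero or more of a word character, then exactly 3 of a non-word character; then one or more of a non-whitespace character; then one or more of a word character, then zero or more of a word character, then one or more of any character (lazy).
Lazy quantifiers expand one character at a time until the remainder of the pattern can match.
`re.search` tries every starting position until one works.
The match spans [0:31] → '..-  -opzgrffC-. jb31btdnkcwgv '.
Captured: group 1 = '..-  -opzgrf'.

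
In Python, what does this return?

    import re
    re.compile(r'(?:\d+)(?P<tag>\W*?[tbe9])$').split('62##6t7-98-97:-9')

['62##6t7-98-', ':-9', '']

The pattern matches one or more of a digit (non-capturing group); then zero or more of a non-word character (lazy), then one of [tbe9] (captured as 'tag'); then anchored at the end.
Matches to split on: at [11:16] → '97:-9'.
With a capturing group present, the delimiter's captured portion is kept in the result list.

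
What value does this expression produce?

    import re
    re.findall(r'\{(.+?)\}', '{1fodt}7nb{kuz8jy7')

['1fodt']

Because there's exactly one group, `findall` drops the full match and keeps group 1 from the one hit.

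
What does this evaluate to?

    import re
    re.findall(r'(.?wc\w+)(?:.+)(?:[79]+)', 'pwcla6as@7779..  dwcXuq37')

Pattern: optionally any character, then the literal 'wc', then one or more of a word character (captured); then one or more of any character (non-capturing group); then one or more of one of [79] (non-capturing group).
Because there's exactly one group, `findall` drops the full match and keeps group 1 from the one hit.

['pwcla6as']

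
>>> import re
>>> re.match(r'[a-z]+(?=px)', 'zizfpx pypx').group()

`re.match` only tries the pattern at the start of the string.
The match spans [0:4] → 'zizf'.

'zizf'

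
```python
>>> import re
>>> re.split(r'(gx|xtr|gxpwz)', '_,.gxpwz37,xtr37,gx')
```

Alternation tries branches left to right and keeps the first one that lets the overall match succeed at that position.
Matches to split on: at [3:5] → 'gx'; at [11:14] → 'xtr'; at [17:19] → 'gx'.
With a capturing group present, the delimiter's captured portion is kept in the result list.

['_,.', 'gx', 'pwz37,', 'xtr', '37,', 'gx', '']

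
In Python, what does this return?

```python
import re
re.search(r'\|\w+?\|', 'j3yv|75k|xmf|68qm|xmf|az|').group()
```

'|75k|'

Unlike `match`, `search` isn't anchored — it looks for the pattern anywhere in the string.
The match spans [4:9] → '|75k|'.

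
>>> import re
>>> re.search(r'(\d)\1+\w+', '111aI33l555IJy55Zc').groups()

('1',)

`\1` is not a pattern — it's the concrete string captured by group 1, re-applied verbatim.
`search` walks the string left to right and returns the first match it finds.
The match spans [0:18] → '111aI33l555IJy55Zc'.
Captured: group 1 = '1'.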